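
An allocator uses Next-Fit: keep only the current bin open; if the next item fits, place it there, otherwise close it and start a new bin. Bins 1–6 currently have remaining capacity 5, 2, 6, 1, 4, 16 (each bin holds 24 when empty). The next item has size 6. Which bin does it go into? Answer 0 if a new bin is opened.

6

Next-Fit only looks at bin 6, which has 16 free.
6 fits there.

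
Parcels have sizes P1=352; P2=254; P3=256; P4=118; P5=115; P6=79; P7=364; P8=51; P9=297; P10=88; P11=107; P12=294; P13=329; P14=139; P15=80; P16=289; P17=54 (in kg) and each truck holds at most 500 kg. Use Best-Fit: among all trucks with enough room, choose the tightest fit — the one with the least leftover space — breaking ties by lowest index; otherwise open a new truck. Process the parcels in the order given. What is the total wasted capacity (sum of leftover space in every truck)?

734

P1 (352 kg) → truck 1 (remaining 148 kg)
P2 (254 kg) → truck 2 (remaining 246 kg)
P3 (256 kg) → truck 3 (remaining 244 kg)
P4 (118 kg) → truck 1 (remaining 30 kg)
P5 (115 kg) → truck 3 (remaining 129 kg)
P6 (79 kg) → truck 3 (remaining 50 kg)
P7 (364 kg) → truck 4 (remaining 136 kg)
P8 (51 kg) → truck 4 (remaining 85 kg)
P9 (297 kg) → truck 5 (remaining 203 kg)
P10 (88 kg) → truck 5 (remaining 115 kg)
P11 (107 kg) → truck 5 (remaining 8 kg)
P12 (294 kg) → truck 6 (remaining 206 kg)
P13 (329 kg) → truck 7 (remaining 171 kg)
P14 (139 kg) → truck 7 (remaining 32 kg)
P15 (80 kg) → truck 4 (remaining 5 kg)
P16 (289 kg) → truck 8 (remaining 211 kg)
P17 (54 kg) → truck 6 (remaining 152 kg)
8 trucks × 500 kg = 4000 kg; used 3266 kg; unused 734 kg.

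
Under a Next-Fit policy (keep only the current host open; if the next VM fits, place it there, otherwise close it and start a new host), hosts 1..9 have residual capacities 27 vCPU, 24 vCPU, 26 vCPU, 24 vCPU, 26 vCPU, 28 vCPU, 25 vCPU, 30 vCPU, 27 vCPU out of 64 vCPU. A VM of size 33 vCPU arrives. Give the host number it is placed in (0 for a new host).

Next-Fit only looks at host 9, which has 27 vCPU free.
33 vCPU does not fit, so a new host is opened.

0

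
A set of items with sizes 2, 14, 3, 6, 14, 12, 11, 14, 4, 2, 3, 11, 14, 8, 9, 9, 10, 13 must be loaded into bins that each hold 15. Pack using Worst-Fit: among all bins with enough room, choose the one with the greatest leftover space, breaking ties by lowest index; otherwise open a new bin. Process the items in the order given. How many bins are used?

13

2 → bin 1 (remaining 13)
14 → bin 2 (remaining 1)
3 → bin 1 (remaining 10)
6 → bin 1 (remaining 4)
14 → bin 3 (remaining 1)
12 → bin 4 (remaining 3)
11 → bin 5 (remaining 4)
14 → bin 6 (remaining 1)
4 → bin 1 (remaining 0)
2 → bin 5 (remaining 2)
3 → bin 4 (remaining 0)
11 → bin 7 (remaining 4)
14 → bin 8 (remaining 1)
8 → bin 9 (remaining 7)
9 → bin 10 (remaining 6)
9 → bin 11 (remaining 6)
10 → bin 12 (remaining 5)
13 → bin 13 (remaining 2)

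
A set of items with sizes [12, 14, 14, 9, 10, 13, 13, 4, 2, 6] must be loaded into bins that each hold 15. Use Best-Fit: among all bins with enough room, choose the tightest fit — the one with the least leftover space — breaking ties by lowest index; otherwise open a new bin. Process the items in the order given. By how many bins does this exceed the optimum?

0

Best-Fit: [12] [14] [14] [9,6] [10,4] [13,2] [13] → 7 bins.
Total size 97; any packing needs at least ⌈97/15⌉ = 7 bins.
So 7 is already optimal.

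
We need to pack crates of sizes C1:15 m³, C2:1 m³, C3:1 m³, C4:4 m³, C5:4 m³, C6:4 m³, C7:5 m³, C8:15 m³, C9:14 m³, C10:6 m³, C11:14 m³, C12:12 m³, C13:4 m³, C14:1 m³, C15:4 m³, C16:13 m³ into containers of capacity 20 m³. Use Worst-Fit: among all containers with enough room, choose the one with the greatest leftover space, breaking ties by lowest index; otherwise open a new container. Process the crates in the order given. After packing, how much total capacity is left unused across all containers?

23

C1 (15 m³) → container 1 (remaining 5 m³)
C2 (1 m³) → container 1 (remaining 4 m³)
C3 (1 m³) → container 1 (remaining 3 m³)
C4 (4 m³) → container 2 (remaining 16 m³)
C5 (4 m³) → container 2 (remaining 12 m³)
C6 (4 m³) → container 2 (remaining 8 m³)
C7 (5 m³) → container 2 (remaining 3 m³)
C8 (15 m³) → container 3 (remaining 5 m³)
C9 (14 m³) → container 4 (remaining 6 m³)
C10 (6 m³) → container 4 (remaining 0 m³)
C11 (14 m³) → container 5 (remaining 6 m³)
C12 (12 m³) → container 6 (remaining 8 m³)
C13 (4 m³) → container 6 (remaining 4 m³)
C14 (1 m³) → container 5 (remaining 5 m³)
C15 (4 m³) → container 3 (remaining 1 m³)
C16 (13 m³) → container 7 (remaining 7 m³)
7 containers × 20 m³ = 140 m³; used 117 m³; unused 23 m³.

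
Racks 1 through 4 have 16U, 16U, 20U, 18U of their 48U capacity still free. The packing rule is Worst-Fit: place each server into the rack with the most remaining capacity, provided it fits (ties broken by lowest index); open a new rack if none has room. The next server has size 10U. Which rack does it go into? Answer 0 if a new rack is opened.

3

Racks with room: rack 1 (16U), rack 2 (16U), rack 3 (20U), rack 4 (18U).
Most room is rack 3 with 20U free.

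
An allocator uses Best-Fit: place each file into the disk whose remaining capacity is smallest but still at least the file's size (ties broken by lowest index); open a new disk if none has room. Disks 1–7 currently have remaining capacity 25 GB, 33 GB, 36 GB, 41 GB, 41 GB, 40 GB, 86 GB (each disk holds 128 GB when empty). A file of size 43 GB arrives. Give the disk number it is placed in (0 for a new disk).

7

Disks with room: disk 7 (86 GB).
Tightest fit is disk 7 with 86 GB free.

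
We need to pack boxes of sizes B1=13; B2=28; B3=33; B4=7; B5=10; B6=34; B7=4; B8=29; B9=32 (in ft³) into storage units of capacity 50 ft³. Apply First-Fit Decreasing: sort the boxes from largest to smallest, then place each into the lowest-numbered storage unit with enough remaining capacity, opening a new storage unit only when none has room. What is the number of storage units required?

Sorted descending: 34, 33, 32, 29, 28, 13, 10, 7, 4.
storage unit 1: place 34 ft³, 16 ft³ left
storage unit 2: place 33 ft³, 17 ft³ left
storage unit 3: place 32 ft³, 18 ft³ left
storage unit 4: place 29 ft³, 21 ft³ left
storage unit 5: place 28 ft³, 22 ft³ left
storage unit 1: place 13 ft³, 3 ft³ left
storage unit 2: place 10 ft³, 7 ft³ left
storage unit 2: place 7 ft³, 0 ft³ left
storage unit 3: place 4 ft³, 14 ft³ left

5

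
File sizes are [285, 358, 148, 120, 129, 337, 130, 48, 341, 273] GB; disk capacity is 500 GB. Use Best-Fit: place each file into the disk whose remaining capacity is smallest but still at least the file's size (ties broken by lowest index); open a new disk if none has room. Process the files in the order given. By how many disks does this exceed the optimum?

Best-Fit: [285,148,48] [358,120] [129,337] [130,341] [273] → 5 disks.
Total size 2169 GB; any packing needs at least ⌈2169/500⌉ = 5 disks.
So 5 is already optimal.

0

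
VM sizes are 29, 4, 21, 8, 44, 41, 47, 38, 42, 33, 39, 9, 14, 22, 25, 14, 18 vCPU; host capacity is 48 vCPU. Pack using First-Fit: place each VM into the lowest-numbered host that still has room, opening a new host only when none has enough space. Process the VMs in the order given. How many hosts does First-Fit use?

host 1: place 29 vCPU, 19 vCPU left
host 1: place 4 vCPU, 15 vCPU left
host 2: place 21 vCPU, 27 vCPU left
host 1: place 8 vCPU, 7 vCPU left
host 3: place 44 vCPU, 4 vCPU left
host 4: place 41 vCPU, 7 vCPU left
host 5: place 47 vCPU, 1 vCPU left
host 6: place 38 vCPU, 10 vCPU left
host 7: place 42 vCPU, 6 vCPU left
host 8: place 33 vCPU, 15 vCPU left
host 9: place 39 vCPU, 9 vCPU left
host 2: place 9 vCPU, 18 vCPU left
host 2: place 14 vCPU, 4 vCPU left
host 10: place 22 vCPU, 26 vCPU left
host 10: place 25 vCPU, 1 vCPU left
host 8: place 14 vCPU, 1 vCPU left
host 11: place 18 vCPU, 30 vCPU left
Final hosts: [29,4,8] [21,9,14] [44] [41] [47] [38] [42] [33,14] [39] [22,25] [18].

11 hosts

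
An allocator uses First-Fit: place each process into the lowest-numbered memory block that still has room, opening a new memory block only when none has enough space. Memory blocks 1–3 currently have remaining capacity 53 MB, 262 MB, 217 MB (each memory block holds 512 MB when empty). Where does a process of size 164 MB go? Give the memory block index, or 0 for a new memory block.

Memory blocks with room: memory block 2 (262 MB), memory block 3 (217 MB).
The first with room is memory block 2.

2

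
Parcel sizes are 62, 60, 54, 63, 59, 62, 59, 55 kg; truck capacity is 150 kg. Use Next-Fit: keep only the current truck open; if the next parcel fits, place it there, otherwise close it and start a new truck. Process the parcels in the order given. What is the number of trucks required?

4

62 kg → truck 1 (remaining 88 kg)
60 kg → truck 1 (remaining 28 kg)
54 kg → truck 2 (remaining 96 kg)
63 kg → truck 2 (remaining 33 kg)
59 kg → truck 3 (remaining 91 kg)
62 kg → truck 3 (remaining 29 kg)
59 kg → truck 4 (remaining 91 kg)
55 kg → truck 4 (remaining 36 kg)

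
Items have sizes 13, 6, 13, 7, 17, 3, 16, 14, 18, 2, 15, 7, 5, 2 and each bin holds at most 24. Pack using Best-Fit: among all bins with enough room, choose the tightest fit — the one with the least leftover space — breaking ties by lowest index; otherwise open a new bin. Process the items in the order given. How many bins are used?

7

13 → bin 1 (remaining 11)
6 → bin 1 (remaining 5)
13 → bin 2 (remaining 11)
7 → bin 2 (remaining 4)
17 → bin 3 (remaining 7)
3 → bin 2 (remaining 1)
16 → bin 4 (remaining 8)
14 → bin 5 (remaining 10)
18 → bin 6 (remaining 6)
2 → bin 1 (remaining 3)
15 → bin 7 (remaining 9)
7 → bin 3 (remaining 0)
5 → bin 6 (remaining 1)
2 → bin 1 (remaining 1)
Final bins: [13,6,2,2] [13,7,3] [17,7] [16] [14] [18,5] [15].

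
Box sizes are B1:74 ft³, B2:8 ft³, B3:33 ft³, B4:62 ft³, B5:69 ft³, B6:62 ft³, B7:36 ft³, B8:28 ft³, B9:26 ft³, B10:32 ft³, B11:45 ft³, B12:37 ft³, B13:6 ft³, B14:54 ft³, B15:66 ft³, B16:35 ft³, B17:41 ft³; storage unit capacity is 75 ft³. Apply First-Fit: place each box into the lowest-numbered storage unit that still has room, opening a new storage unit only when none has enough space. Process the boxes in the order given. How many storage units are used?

12

storage unit 1: place B1 (74 ft³), 1 ft³ left
storage unit 2: place B2 (8 ft³), 67 ft³ left
storage unit 2: place B3 (33 ft³), 34 ft³ left
storage unit 3: place B4 (62 ft³), 13 ft³ left
storage unit 4: place B5 (69 ft³), 6 ft³ left
storage unit 5: place B6 (62 ft³), 13 ft³ left
storage unit 6: place B7 (36 ft³), 39 ft³ left
storage unit 2: place B8 (28 ft³), 6 ft³ left
storage unit 6: place B9 (26 ft³), 13 ft³ left
storage unit 7: place B10 (32 ft³), 43 ft³ left
storage unit 8: place B11 (45 ft³), 30 ft³ left
storage unit 7: place B12 (37 ft³), 6 ft³ left
storage unit 2: place B13 (6 ft³), 0 ft³ left
storage unit 9: place B14 (54 ft³), 21 ft³ left
storage unit 10: place B15 (66 ft³), 9 ft³ left
storage unit 11: place B16 (35 ft³), 40 ft³ left
storage unit 12: place B17 (41 ft³), 34 ft³ left
Final storage units: [74] [8,33,28,6] [62] [69] [62] [36,26] [32,37] [45] [54] [66] [35] [41].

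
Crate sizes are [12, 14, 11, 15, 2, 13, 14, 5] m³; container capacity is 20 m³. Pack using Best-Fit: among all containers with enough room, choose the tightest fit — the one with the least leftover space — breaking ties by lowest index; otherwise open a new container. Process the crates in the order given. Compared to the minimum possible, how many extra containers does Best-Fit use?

0

Best-Fit: [12] [14,5] [11] [15,2] [13] [14] → 6 containers.
6 crates exceed 10 m³ (half the capacity), and no two of those can share a container, so at least 6 containers are needed.
So 6 is already optimal.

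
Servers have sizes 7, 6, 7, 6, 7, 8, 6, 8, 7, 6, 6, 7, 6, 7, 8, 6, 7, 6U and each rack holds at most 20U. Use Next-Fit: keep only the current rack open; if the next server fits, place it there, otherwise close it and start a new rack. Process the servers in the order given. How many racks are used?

8 racks

7U → rack 1 (remaining 13U)
6U → rack 1 (remaining 7U)
7U → rack 1 (remaining 0U)
6U → rack 2 (remaining 14U)
7U → rack 2 (remaining 7U)
8U → rack 3 (remaining 12U)
6U → rack 3 (remaining 6U)
8U → rack 4 (remaining 12U)
7U → rack 4 (remaining 5U)
6U → rack 5 (remaining 14U)
6U → rack 5 (remaining 8U)
7U → rack 5 (remaining 1U)
6U → rack 6 (remaining 14U)
7U → rack 6 (remaining 7U)
8U → rack 7 (remaining 12U)
6U → rack 7 (remaining 6U)
7U → rack 8 (remaining 13U)
6U → rack 8 (remaining 7U)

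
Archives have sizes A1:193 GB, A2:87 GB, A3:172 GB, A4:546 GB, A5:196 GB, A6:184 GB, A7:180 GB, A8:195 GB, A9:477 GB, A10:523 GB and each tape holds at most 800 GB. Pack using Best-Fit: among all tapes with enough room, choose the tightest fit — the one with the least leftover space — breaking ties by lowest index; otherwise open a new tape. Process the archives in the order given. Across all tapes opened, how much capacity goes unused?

1247

tape 1: place A1 (193 GB), 607 GB left
tape 1: place A2 (87 GB), 520 GB left
tape 1: place A3 (172 GB), 348 GB left
tape 2: place A4 (546 GB), 254 GB left
tape 2: place A5 (196 GB), 58 GB left
tape 1: place A6 (184 GB), 164 GB left
tape 3: place A7 (180 GB), 620 GB left
tape 3: place A8 (195 GB), 425 GB left
tape 4: place A9 (477 GB), 323 GB left
tape 5: place A10 (523 GB), 277 GB left
5 tapes × 800 GB = 4000 GB; used 2753 GB; unused 1247 GB.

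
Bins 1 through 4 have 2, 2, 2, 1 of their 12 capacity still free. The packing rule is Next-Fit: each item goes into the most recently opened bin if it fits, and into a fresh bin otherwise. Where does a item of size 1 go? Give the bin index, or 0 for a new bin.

Next-Fit only looks at bin 4, which has 1 free.
1 fits there.

4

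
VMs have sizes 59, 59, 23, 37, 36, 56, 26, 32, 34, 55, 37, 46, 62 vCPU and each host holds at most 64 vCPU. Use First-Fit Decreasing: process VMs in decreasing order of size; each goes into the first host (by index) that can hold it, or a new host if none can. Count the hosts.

Sorted descending: 62, 59, 59, 56, 55, 46, 37, 37, 36, 34, 32, 26, 23.
62 vCPU → host 1 (remaining 2 vCPU)
59 vCPU → host 2 (remaining 5 vCPU)
59 vCPU → host 3 (remaining 5 vCPU)
56 vCPU → host 4 (remaining 8 vCPU)
55 vCPU → host 5 (remaining 9 vCPU)
46 vCPU → host 6 (remaining 18 vCPU)
37 vCPU → host 7 (remaining 27 vCPU)
37 vCPU → host 8 (remaining 27 vCPU)
36 vCPU → host 9 (remaining 28 vCPU)
34 vCPU → host 10 (remaining 30 vCPU)
32 vCPU → host 11 (remaining 32 vCPU)
26 vCPU → host 7 (remaining 1 vCPU)
23 vCPU → host 8 (remaining 4 vCPU)
Final hosts: [62] [59] [59] [56] [55] [46] [37,26] [37,23] [36] [34] [32].

11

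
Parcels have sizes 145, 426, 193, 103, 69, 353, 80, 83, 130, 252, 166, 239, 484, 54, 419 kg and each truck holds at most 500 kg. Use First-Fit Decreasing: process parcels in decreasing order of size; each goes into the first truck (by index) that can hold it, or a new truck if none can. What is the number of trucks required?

7

Sorted descending: 484, 426, 419, 353, 252, 239, 193, 166, 145, 130, 103, 83, 80, 69, 54.
truck 1: place 484 kg, 16 kg left
truck 2: place 426 kg, 74 kg left
truck 3: place 419 kg, 81 kg left
truck 4: place 353 kg, 147 kg left
truck 5: place 252 kg, 248 kg left
truck 5: place 239 kg, 9 kg left
truck 6: place 193 kg, 307 kg left
truck 6: place 166 kg, 141 kg left
truck 4: place 145 kg, 2 kg left
truck 6: place 130 kg, 11 kg left
truck 7: place 103 kg, 397 kg left
truck 7: place 83 kg, 314 kg left
truck 3: place 80 kg, 1 kg left
truck 2: place 69 kg, 5 kg left
truck 7: place 54 kg, 260 kg left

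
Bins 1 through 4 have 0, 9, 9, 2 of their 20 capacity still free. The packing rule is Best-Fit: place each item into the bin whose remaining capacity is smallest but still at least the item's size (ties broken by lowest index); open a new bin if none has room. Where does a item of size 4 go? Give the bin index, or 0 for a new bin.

2

Bins with room: bin 2 (9), bin 3 (9).
Tightest fit is bin 2 with 9 free.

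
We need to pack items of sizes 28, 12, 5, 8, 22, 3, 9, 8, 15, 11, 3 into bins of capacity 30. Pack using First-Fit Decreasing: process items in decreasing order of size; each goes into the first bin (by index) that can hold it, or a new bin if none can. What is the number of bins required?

Sorted descending: 28, 22, 15, 12, 11, 9, 8, 8, 5, 3, 3.
bin 1: place 28, 2 left
bin 2: place 22, 8 left
bin 3: place 15, 15 left
bin 3: place 12, 3 left
bin 4: place 11, 19 left
bin 4: place 9, 10 left
bin 2: place 8, 0 left
bin 4: place 8, 2 left
bin 5: place 5, 25 left
bin 3: place 3, 0 left
bin 5: place 3, 22 left
Final bins: [28] [22,8] [15,12,3] [11,9,8] [5,3].

5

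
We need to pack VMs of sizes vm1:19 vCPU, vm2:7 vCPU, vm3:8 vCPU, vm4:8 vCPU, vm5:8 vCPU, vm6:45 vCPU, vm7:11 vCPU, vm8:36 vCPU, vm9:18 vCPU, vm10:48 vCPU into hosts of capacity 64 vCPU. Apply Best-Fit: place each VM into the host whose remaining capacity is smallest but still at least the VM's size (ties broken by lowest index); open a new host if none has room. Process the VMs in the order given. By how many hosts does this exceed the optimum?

Best-Fit: [19,7,8,8,8,11] [45,18] [36] [48] → 4 hosts.
Total size 208 vCPU; any packing needs at least ⌈208/64⌉ = 4 hosts.
So 4 is already optimal.

0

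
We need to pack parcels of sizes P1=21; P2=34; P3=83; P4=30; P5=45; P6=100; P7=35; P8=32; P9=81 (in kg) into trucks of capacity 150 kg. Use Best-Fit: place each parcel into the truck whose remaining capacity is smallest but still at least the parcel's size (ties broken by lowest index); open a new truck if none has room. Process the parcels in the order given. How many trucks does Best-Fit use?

truck 1: place P1 (21 kg), 129 kg left
truck 1: place P2 (34 kg), 95 kg left
truck 1: place P3 (83 kg), 12 kg left
truck 2: place P4 (30 kg), 120 kg left
truck 2: place P5 (45 kg), 75 kg left
truck 3: place P6 (100 kg), 50 kg left
truck 3: place P7 (35 kg), 15 kg left
truck 2: place P8 (32 kg), 43 kg left
truck 4: place P9 (81 kg), 69 kg left
Final trucks: [21,34,83] [30,45,32] [100,35] [81].

4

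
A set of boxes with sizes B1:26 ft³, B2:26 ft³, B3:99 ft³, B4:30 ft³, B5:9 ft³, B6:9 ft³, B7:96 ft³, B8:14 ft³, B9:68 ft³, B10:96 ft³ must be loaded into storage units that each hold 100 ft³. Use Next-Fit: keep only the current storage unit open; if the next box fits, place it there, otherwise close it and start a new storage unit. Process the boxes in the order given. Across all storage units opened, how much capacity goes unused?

B1 (26 ft³) → storage unit 1 (remaining 74 ft³)
B2 (26 ft³) → storage unit 1 (remaining 48 ft³)
B3 (99 ft³) → storage unit 2 (remaining 1 ft³)
B4 (30 ft³) → storage unit 3 (remaining 70 ft³)
B5 (9 ft³) → storage unit 3 (remaining 61 ft³)
B6 (9 ft³) → storage unit 3 (remaining 52 ft³)
B7 (96 ft³) → storage unit 4 (remaining 4 ft³)
B8 (14 ft³) → storage unit 5 (remaining 86 ft³)
B9 (68 ft³) → storage unit 5 (remaining 18 ft³)
B10 (96 ft³) → storage unit 6 (remaining 4 ft³)
6 storage units × 100 ft³ = 600 ft³; used 473 ft³; unused 127 ft³.

127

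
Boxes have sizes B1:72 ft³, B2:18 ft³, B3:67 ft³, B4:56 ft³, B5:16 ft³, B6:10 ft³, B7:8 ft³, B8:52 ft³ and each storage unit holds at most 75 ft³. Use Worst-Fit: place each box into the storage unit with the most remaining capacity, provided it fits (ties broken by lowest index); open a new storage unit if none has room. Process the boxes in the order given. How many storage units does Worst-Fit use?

Put B1 (72 ft³) in storage unit 1; 3 ft³ remain.
Put B2 (18 ft³) in storage unit 2; 57 ft³ remain.
Put B3 (67 ft³) in storage unit 3; 8 ft³ remain.
Put B4 (56 ft³) in storage unit 2; 1 ft³ remain.
Put B5 (16 ft³) in storage unit 4; 59 ft³ remain.
Put B6 (10 ft³) in storage unit 4; 49 ft³ remain.
Put B7 (8 ft³) in storage unit 4; 41 ft³ remain.
Put B8 (52 ft³) in storage unit 5; 23 ft³ remain.

5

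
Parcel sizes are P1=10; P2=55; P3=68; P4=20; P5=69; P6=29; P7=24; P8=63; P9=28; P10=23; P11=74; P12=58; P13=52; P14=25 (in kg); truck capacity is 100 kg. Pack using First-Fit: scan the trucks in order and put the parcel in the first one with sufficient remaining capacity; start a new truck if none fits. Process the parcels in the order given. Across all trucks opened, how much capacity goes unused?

truck 1: place P1 (10 kg), 90 kg left
truck 1: place P2 (55 kg), 35 kg left
truck 2: place P3 (68 kg), 32 kg left
truck 1: place P4 (20 kg), 15 kg left
truck 3: place P5 (69 kg), 31 kg left
truck 2: place P6 (29 kg), 3 kg left
truck 3: place P7 (24 kg), 7 kg left
truck 4: place P8 (63 kg), 37 kg left
truck 4: place P9 (28 kg), 9 kg left
truck 5: place P10 (23 kg), 77 kg left
truck 5: place P11 (74 kg), 3 kg left
truck 6: place P12 (58 kg), 42 kg left
truck 7: place P13 (52 kg), 48 kg left
truck 6: place P14 (25 kg), 17 kg left
7 trucks × 100 kg = 700 kg; used 598 kg; unused 102 kg.

102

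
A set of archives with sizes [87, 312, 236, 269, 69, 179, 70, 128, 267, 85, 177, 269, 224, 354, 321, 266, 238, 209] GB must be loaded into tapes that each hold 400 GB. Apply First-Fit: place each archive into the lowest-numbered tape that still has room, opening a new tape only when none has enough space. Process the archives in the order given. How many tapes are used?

87 GB → tape 1 (remaining 313 GB)
312 GB → tape 1 (remaining 1 GB)
236 GB → tape 2 (remaining 164 GB)
269 GB → tape 3 (remaining 131 GB)
69 GB → tape 2 (remaining 95 GB)
179 GB → tape 4 (remaining 221 GB)
70 GB → tape 2 (remaining 25 GB)
128 GB → tape 3 (remaining 3 GB)
267 GB → tape 5 (remaining 133 GB)
85 GB → tape 4 (remaining 136 GB)
177 GB → tape 6 (remaining 223 GB)
269 GB → tape 7 (remaining 131 GB)
224 GB → tape 8 (remaining 176 GB)
354 GB → tape 9 (remaining 46 GB)
321 GB → tape 10 (remaining 79 GB)
266 GB → tape 11 (remaining 134 GB)
238 GB → tape 12 (remaining 162 GB)
209 GB → tape 6 (remaining 14 GB)
Final tapes: [87,312] [236,69,70] [269,128] [179,85] [267] [177,209] [269] [224] [354] [321] [266] [238].

12 tapes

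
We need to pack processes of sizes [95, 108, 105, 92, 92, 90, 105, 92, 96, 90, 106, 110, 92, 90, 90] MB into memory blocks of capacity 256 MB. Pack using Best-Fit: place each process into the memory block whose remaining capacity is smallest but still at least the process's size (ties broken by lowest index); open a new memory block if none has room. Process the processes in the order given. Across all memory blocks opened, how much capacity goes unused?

95 MB → memory block 1 (remaining 161 MB)
108 MB → memory block 1 (remaining 53 MB)
105 MB → memory block 2 (remaining 151 MB)
92 MB → memory block 2 (remaining 59 MB)
92 MB → memory block 3 (remaining 164 MB)
90 MB → memory block 3 (remaining 74 MB)
105 MB → memory block 4 (remaining 151 MB)
92 MB → memory block 4 (remaining 59 MB)
96 MB → memory block 5 (remaining 160 MB)
90 MB → memory block 5 (remaining 70 MB)
106 MB → memory block 6 (remaining 150 MB)
110 MB → memory block 6 (remaining 40 MB)
92 MB → memory block 7 (remaining 164 MB)
90 MB → memory block 7 (remaining 74 MB)
90 MB → memory block 8 (remaining 166 MB)
8 memory blocks × 256 MB = 2048 MB; used 1453 MB; unused 595 MB.

595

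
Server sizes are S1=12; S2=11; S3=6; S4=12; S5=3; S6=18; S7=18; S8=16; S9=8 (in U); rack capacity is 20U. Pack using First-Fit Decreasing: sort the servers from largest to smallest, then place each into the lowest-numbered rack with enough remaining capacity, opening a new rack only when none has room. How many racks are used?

Sorted descending: 18, 18, 16, 12, 12, 11, 8, 6, 3.
18U → rack 1 (remaining 2U)
18U → rack 2 (remaining 2U)
16U → rack 3 (remaining 4U)
12U → rack 4 (remaining 8U)
12U → rack 5 (remaining 8U)
11U → rack 6 (remaining 9U)
8U → rack 4 (remaining 0U)
6U → rack 5 (remaining 2U)
3U → rack 3 (remaining 1U)

6 racks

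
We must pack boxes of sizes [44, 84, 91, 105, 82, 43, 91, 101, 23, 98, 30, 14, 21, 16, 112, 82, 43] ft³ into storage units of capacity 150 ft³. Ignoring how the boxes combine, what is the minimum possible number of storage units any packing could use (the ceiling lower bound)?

Total size = 44 + 84 + 91 + 105 + 82 + 43 + 91 + 101 + 23 + 98 + 30 + 14 + 21 + 16 + 112 + 82 + 43 = 1080 ft³.
⌈1080 / 150⌉ = 8.

8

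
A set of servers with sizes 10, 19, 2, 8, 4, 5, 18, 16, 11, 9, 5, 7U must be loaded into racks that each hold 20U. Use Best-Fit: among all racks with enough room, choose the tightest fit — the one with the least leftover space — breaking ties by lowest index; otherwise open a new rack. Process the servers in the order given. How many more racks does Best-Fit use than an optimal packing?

1

Best-Fit: [10,2,8] [19] [4,5,11] [18] [16] [9,5] [7] → 7 racks.
Total size 114U; any packing needs at least ⌈114/20⌉ = 6 racks.
An optimal packing achieves that bound: [19] [18,2] [16,4] [11,9] [10,8] [7,5,5] → 6 racks.
Excess: 7 − 6 = 1.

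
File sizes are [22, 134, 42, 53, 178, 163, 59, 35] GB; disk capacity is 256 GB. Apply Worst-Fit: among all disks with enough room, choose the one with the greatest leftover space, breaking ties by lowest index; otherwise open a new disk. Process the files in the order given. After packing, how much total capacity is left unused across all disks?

Put 22 GB in disk 1; 234 GB remain.
Put 134 GB in disk 1; 100 GB remain.
Put 42 GB in disk 1; 58 GB remain.
Put 53 GB in disk 1; 5 GB remain.
Put 178 GB in disk 2; 78 GB remain.
Put 163 GB in disk 3; 93 GB remain.
Put 59 GB in disk 3; 34 GB remain.
Put 35 GB in disk 2; 43 GB remain.
3 disks × 256 GB = 768 GB; used 686 GB; unused 82 GB.

82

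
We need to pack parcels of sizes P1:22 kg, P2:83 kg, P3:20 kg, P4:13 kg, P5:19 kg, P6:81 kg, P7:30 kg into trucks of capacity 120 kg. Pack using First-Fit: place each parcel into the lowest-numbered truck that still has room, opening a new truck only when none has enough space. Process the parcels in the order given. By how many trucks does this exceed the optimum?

First-Fit: [22,83,13] [20,19,81] [30] → 3 trucks.
Total size 268 kg; any packing needs at least ⌈268/120⌉ = 3 trucks.
So 3 is already optimal.

0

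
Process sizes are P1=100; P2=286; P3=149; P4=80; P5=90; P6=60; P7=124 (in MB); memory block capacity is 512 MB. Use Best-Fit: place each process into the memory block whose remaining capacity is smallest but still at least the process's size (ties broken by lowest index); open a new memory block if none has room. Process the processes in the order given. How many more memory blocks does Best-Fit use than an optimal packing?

Best-Fit: [100,286,80] [149,90,60,124] → 2 memory blocks.
Total size 889 MB; any packing needs at least ⌈889/512⌉ = 2 memory blocks.
So 2 is already optimal.

0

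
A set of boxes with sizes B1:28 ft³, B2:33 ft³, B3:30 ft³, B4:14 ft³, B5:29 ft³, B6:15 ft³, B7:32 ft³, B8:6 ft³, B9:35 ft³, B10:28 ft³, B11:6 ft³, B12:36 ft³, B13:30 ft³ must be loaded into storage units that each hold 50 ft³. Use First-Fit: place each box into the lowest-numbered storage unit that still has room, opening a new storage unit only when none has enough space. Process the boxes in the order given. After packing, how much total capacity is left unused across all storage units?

storage unit 1: place B1 (28 ft³), 22 ft³ left
storage unit 2: place B2 (33 ft³), 17 ft³ left
storage unit 3: place B3 (30 ft³), 20 ft³ left
storage unit 1: place B4 (14 ft³), 8 ft³ left
storage unit 4: place B5 (29 ft³), 21 ft³ left
storage unit 2: place B6 (15 ft³), 2 ft³ left
storage unit 5: place B7 (32 ft³), 18 ft³ left
storage unit 1: place B8 (6 ft³), 2 ft³ left
storage unit 6: place B9 (35 ft³), 15 ft³ left
storage unit 7: place B10 (28 ft³), 22 ft³ left
storage unit 3: place B11 (6 ft³), 14 ft³ left
storage unit 8: place B12 (36 ft³), 14 ft³ left
storage unit 9: place B13 (30 ft³), 20 ft³ left
9 storage units × 50 ft³ = 450 ft³; used 322 ft³; unused 128 ft³.

128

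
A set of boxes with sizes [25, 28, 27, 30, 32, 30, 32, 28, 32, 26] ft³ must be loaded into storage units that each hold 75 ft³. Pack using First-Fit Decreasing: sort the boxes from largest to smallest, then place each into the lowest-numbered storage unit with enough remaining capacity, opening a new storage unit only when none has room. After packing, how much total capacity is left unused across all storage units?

85

Sorted descending: 32, 32, 32, 30, 30, 28, 28, 27, 26, 25.
32 ft³ → storage unit 1 (remaining 43 ft³)
32 ft³ → storage unit 1 (remaining 11 ft³)
32 ft³ → storage unit 2 (remaining 43 ft³)
30 ft³ → storage unit 2 (remaining 13 ft³)
30 ft³ → storage unit 3 (remaining 45 ft³)
28 ft³ → storage unit 3 (remaining 17 ft³)
28 ft³ → storage unit 4 (remaining 47 ft³)
27 ft³ → storage unit 4 (remaining 20 ft³)
26 ft³ → storage unit 5 (remaining 49 ft³)
25 ft³ → storage unit 5 (remaining 24 ft³)
5 storage units × 75 ft³ = 375 ft³; used 290 ft³; unused 85 ft³.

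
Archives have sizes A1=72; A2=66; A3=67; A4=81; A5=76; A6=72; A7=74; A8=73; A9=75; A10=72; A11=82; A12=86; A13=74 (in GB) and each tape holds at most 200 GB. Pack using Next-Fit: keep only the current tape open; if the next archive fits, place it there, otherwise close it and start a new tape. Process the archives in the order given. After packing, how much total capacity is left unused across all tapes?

tape 1: place A1 (72 GB), 128 GB left
tape 1: place A2 (66 GB), 62 GB left
tape 2: place A3 (67 GB), 133 GB left
tape 2: place A4 (81 GB), 52 GB left
tape 3: place A5 (76 GB), 124 GB left
tape 3: place A6 (72 GB), 52 GB left
tape 4: place A7 (74 GB), 126 GB left
tape 4: place A8 (73 GB), 53 GB left
tape 5: place A9 (75 GB), 125 GB left
tape 5: place A10 (72 GB), 53 GB left
tape 6: place A11 (82 GB), 118 GB left
tape 6: place A12 (86 GB), 32 GB left
tape 7: place A13 (74 GB), 126 GB left
7 tapes × 200 GB = 1400 GB; used 970 GB; unused 430 GB.

430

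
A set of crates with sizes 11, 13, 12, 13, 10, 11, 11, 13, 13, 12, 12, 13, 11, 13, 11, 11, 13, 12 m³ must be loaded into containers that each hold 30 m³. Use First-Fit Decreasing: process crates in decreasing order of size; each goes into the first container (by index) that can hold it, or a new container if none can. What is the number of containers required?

9 containers

Sorted descending: 13, 13, 13, 13, 13, 13, 13, 12, 12, 12, 12, 11, 11, 11, 11, 11, 11, 10.
container 1: place 13 m³, 17 m³ left
container 1: place 13 m³, 4 m³ left
container 2: place 13 m³, 17 m³ left
container 2: place 13 m³, 4 m³ left
container 3: place 13 m³, 17 m³ left
container 3: place 13 m³, 4 m³ left
container 4: place 13 m³, 17 m³ left
container 4: place 12 m³, 5 m³ left
container 5: place 12 m³, 18 m³ left
container 5: place 12 m³, 6 m³ left
container 6: place 12 m³, 18 m³ left
container 6: place 11 m³, 7 m³ left
container 7: place 11 m³, 19 m³ left
container 7: place 11 m³, 8 m³ left
container 8: place 11 m³, 19 m³ left
container 8: place 11 m³, 8 m³ left
container 9: place 11 m³, 19 m³ left
container 9: place 10 m³, 9 m³ left
Final containers: [13,13] [13,13] [13,13] [13,12] [12,12] [12,11] [11,11] [11,11] [11,10].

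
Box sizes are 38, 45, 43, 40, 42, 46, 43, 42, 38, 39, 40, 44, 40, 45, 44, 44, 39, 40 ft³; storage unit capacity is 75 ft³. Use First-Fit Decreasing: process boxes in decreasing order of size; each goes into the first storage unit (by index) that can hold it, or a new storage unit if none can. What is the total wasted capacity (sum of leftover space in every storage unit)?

598

Sorted descending: 46, 45, 45, 44, 44, 44, 43, 43, 42, 42, 40, 40, 40, 40, 39, 39, 38, 38.
Put 46 ft³ in storage unit 1; 29 ft³ remain.
Put 45 ft³ in storage unit 2; 30 ft³ remain.
Put 45 ft³ in storage unit 3; 30 ft³ remain.
Put 44 ft³ in storage unit 4; 31 ft³ remain.
Put 44 ft³ in storage unit 5; 31 ft³ remain.
Put 44 ft³ in storage unit 6; 31 ft³ remain.
Put 43 ft³ in storage unit 7; 32 ft³ remain.
Put 43 ft³ in storage unit 8; 32 ft³ remain.
Put 42 ft³ in storage unit 9; 33 ft³ remain.
Put 42 ft³ in storage unit 10; 33 ft³ remain.
Put 40 ft³ in storage unit 11; 35 ft³ remain.
Put 40 ft³ in storage unit 12; 35 ft³ remain.
Put 40 ft³ in storage unit 13; 35 ft³ remain.
Put 40 ft³ in storage unit 14; 35 ft³ remain.
Put 39 ft³ in storage unit 15; 36 ft³ remain.
Put 39 ft³ in storage unit 16; 36 ft³ remain.
Put 38 ft³ in storage unit 17; 37 ft³ remain.
Put 38 ft³ in storage unit 18; 37 ft³ remain.
18 storage units × 75 ft³ = 1350 ft³; used 752 ft³; unused 598 ft³.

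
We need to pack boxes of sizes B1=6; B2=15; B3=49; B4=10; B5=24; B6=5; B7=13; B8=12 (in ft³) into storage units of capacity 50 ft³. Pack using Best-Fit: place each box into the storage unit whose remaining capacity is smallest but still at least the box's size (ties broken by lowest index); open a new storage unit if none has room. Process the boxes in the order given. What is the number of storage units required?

Put B1 (6 ft³) in storage unit 1; 44 ft³ remain.
Put B2 (15 ft³) in storage unit 1; 29 ft³ remain.
Put B3 (49 ft³) in storage unit 2; 1 ft³ remain.
Put B4 (10 ft³) in storage unit 1; 19 ft³ remain.
Put B5 (24 ft³) in storage unit 3; 26 ft³ remain.
Put B6 (5 ft³) in storage unit 1; 14 ft³ remain.
Put B7 (13 ft³) in storage unit 1; 1 ft³ remain.
Put B8 (12 ft³) in storage unit 3; 14 ft³ remain.
Final storage units: [6,15,10,5,13] [49] [24,12].

3 storage units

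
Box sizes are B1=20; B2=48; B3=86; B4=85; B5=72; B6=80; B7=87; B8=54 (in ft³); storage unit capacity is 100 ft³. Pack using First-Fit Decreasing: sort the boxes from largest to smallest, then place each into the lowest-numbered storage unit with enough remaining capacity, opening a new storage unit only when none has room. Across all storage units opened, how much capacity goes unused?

168

Sorted descending: 87, 86, 85, 80, 72, 54, 48, 20.
87 ft³ → storage unit 1 (remaining 13 ft³)
86 ft³ → storage unit 2 (remaining 14 ft³)
85 ft³ → storage unit 3 (remaining 15 ft³)
80 ft³ → storage unit 4 (remaining 20 ft³)
72 ft³ → storage unit 5 (remaining 28 ft³)
54 ft³ → storage unit 6 (remaining 46 ft³)
48 ft³ → storage unit 7 (remaining 52 ft³)
20 ft³ → storage unit 4 (remaining 0 ft³)
7 storage units × 100 ft³ = 700 ft³; used 532 ft³; unused 168 ft³.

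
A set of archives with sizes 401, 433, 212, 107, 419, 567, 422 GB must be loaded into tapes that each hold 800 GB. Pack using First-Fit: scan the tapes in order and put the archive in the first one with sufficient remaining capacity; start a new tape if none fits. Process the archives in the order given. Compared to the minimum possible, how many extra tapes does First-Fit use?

First-Fit: [401,212,107] [433] [419] [567] [422] → 5 tapes.
5 archives exceed 400 GB (half the capacity), and no two of those can share a tape, so at least 5 tapes are needed.
So 5 is already optimal.

0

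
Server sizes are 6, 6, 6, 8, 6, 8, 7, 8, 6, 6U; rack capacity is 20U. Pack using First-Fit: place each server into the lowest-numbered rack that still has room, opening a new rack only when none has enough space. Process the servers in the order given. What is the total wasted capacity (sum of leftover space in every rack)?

Put 6U in rack 1; 14U remain.
Put 6U in rack 1; 8U remain.
Put 6U in rack 1; 2U remain.
Put 8U in rack 2; 12U remain.
Put 6U in rack 2; 6U remain.
Put 8U in rack 3; 12U remain.
Put 7U in rack 3; 5U remain.
Put 8U in rack 4; 12U remain.
Put 6U in rack 2; 0U remain.
Put 6U in rack 4; 6U remain.
4 racks × 20U = 80U; used 67U; unused 13U.

13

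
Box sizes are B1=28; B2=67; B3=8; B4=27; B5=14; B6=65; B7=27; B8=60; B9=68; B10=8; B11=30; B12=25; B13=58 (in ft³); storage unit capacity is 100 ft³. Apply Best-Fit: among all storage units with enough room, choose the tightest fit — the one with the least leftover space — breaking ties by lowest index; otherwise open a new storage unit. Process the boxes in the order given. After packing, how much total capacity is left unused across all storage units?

115

storage unit 1: place B1 (28 ft³), 72 ft³ left
storage unit 1: place B2 (67 ft³), 5 ft³ left
storage unit 2: place B3 (8 ft³), 92 ft³ left
storage unit 2: place B4 (27 ft³), 65 ft³ left
storage unit 2: place B5 (14 ft³), 51 ft³ left
storage unit 3: place B6 (65 ft³), 35 ft³ left
storage unit 3: place B7 (27 ft³), 8 ft³ left
storage unit 4: place B8 (60 ft³), 40 ft³ left
storage unit 5: place B9 (68 ft³), 32 ft³ left
storage unit 3: place B10 (8 ft³), 0 ft³ left
storage unit 5: place B11 (30 ft³), 2 ft³ left
storage unit 4: place B12 (25 ft³), 15 ft³ left
storage unit 6: place B13 (58 ft³), 42 ft³ left
6 storage units × 100 ft³ = 600 ft³; used 485 ft³; unused 115 ft³.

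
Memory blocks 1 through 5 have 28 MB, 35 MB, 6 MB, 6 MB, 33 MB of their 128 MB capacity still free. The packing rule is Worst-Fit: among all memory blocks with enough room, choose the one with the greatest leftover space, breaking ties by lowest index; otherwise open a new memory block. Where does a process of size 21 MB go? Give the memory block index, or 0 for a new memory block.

Memory blocks with room: memory block 1 (28 MB), memory block 2 (35 MB), memory block 5 (33 MB).
Most room is memory block 2 with 35 MB free.

2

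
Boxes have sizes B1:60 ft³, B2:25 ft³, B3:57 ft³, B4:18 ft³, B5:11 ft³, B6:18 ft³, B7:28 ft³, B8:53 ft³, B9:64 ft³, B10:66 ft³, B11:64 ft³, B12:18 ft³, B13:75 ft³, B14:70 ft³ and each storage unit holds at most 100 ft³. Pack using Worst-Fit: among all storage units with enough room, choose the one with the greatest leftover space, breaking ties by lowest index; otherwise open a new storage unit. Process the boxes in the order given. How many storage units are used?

B1 (60 ft³) → storage unit 1 (remaining 40 ft³)
B2 (25 ft³) → storage unit 1 (remaining 15 ft³)
B3 (57 ft³) → storage unit 2 (remaining 43 ft³)
B4 (18 ft³) → storage unit 2 (remaining 25 ft³)
B5 (11 ft³) → storage unit 2 (remaining 14 ft³)
B6 (18 ft³) → storage unit 3 (remaining 82 ft³)
B7 (28 ft³) → storage unit 3 (remaining 54 ft³)
B8 (53 ft³) → storage unit 3 (remaining 1 ft³)
B9 (64 ft³) → storage unit 4 (remaining 36 ft³)
B10 (66 ft³) → storage unit 5 (remaining 34 ft³)
B11 (64 ft³) → storage unit 6 (remaining 36 ft³)
B12 (18 ft³) → storage unit 4 (remaining 18 ft³)
B13 (75 ft³) → storage unit 7 (remaining 25 ft³)
B14 (70 ft³) → storage unit 8 (remaining 30 ft³)
Final storage units: [60,25] [57,18,11] [18,28,53] [64,18] [66] [64] [75] [70].

8 storage units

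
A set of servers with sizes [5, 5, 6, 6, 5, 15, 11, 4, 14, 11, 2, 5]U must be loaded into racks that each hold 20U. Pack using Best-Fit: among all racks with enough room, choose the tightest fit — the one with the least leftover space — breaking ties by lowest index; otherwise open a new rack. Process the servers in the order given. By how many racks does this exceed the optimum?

Best-Fit: [5,5,6,4] [6,5] [15,2] [11] [14,5] [11] → 6 racks.
Total size 89U; any packing needs at least ⌈89/20⌉ = 5 racks.
An optimal packing achieves that bound: [15,5] [14,6] [11,6,2] [11,5,4] [5,5] → 5 racks.
Excess: 6 − 5 = 1.

1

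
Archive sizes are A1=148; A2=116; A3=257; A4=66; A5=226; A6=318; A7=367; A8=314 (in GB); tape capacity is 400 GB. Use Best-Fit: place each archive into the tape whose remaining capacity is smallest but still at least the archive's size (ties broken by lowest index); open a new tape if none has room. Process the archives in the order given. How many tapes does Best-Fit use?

6

A1 (148 GB) → tape 1 (remaining 252 GB)
A2 (116 GB) → tape 1 (remaining 136 GB)
A3 (257 GB) → tape 2 (remaining 143 GB)
A4 (66 GB) → tape 1 (remaining 70 GB)
A5 (226 GB) → tape 3 (remaining 174 GB)
A6 (318 GB) → tape 4 (remaining 82 GB)
A7 (367 GB) → tape 5 (remaining 33 GB)
A8 (314 GB) → tape 6 (remaining 86 GB)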